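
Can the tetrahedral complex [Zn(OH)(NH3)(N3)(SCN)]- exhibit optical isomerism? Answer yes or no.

yes

In a tetrahedral complex all four positions are equivalent and every pair of ligands is adjacent — there is no cis/trans distinction.
Only one geometric arrangement is possible; it has no improper symmetry element, so it exists as a pair of enantiomers (2 stereoisomers).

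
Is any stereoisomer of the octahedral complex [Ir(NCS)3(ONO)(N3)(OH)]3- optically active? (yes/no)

The six octahedral sites form three mutually perpendicular trans pairs.
The distinct arrangements are (4 in all): NCS mer (3 arrangements); NCS fac (chiral).
One of these lacks any improper symmetry element and so occurs as an enantiomeric pair, giving 4 + 1 = 5 stereoisomers in total.

yes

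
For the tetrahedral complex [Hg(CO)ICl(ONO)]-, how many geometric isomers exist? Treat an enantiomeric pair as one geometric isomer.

All four vertices of a tetrahedron are equivalent and mutually adjacent, so cis/trans isomerism cannot arise.
Only one geometric arrangement is possible; it has no improper symmetry element, so it exists as a pair of enantiomers (2 stereoisomers).

1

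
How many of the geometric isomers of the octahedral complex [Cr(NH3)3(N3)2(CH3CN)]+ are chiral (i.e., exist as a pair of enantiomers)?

0

In an octahedral complex each vertex has one trans partner and four cis neighbours.
There are 3 geometric isomers: NH3 mer, N3 cis; NH3 mer, N3 trans; NH3 fac, N3 cis.
Each arrangement has an internal mirror plane or centre of symmetry, so none is chiral.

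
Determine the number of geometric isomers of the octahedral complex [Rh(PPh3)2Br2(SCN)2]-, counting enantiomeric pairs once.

The six octahedral sites form three mutually perpendicular trans pairs.
The distinct arrangements are (5 in all): PPh3 trans, Br trans, SCN trans; PPh3 cis, Br trans, SCN cis; PPh3 cis, Br cis, SCN trans; PPh3 cis, Br cis, SCN cis (chiral); PPh3 trans, Br cis, SCN cis.

5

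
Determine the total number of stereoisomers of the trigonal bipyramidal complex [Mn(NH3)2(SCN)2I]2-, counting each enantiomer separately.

In a trigonal bipyramid the two axial positions differ from the three equatorial ones.
Placing the ligands in turn and identifying arrangements related by rotation or reflection leaves 5 distinct geometric isomers.
One of these lacks any improper symmetry element and so occurs as an enantiomeric pair, giving 5 + 1 = 6 stereoisomers in total.

6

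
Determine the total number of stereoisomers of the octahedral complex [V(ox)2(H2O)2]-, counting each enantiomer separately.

An octahedron has six vertices in three trans pairs; every non-trans pair is cis.
Each ox is bidentate and must span two cis positions.
The distinct arrangements are (2 in all): H2O trans; H2O cis (chiral).
One of these lacks any improper symmetry element and so occurs as an enantiomeric pair, giving 2 + 1 = 3 stereoisomers in total.

3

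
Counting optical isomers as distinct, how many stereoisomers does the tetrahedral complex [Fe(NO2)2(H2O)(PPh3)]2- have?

In a tetrahedral complex all four positions are equivalent and every pair of ligands is adjacent — there is no cis/trans distinction.
Only one geometric arrangement is possible.

1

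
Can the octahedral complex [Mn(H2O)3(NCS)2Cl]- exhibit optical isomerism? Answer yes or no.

Systematic placement gives 3 geometric isomers: H2O mer, NCS trans; H2O fac, NCS cis; H2O mer, NCS cis.
Each arrangement has an internal mirror plane or centre of symmetry, so none is chiral.

no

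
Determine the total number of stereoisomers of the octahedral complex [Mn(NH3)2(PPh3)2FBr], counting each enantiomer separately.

An octahedron has six vertices in three trans pairs; every non-trans pair is cis.
The distinct arrangements are (6 in all): NH3 trans, PPh3 trans; NH3 cis, PPh3 cis (3 arrangements, 2 chiral); NH3 cis, PPh3 trans; NH3 trans, PPh3 cis.
Of these, 2 lack any improper symmetry element and so occur as enantiomeric pairs, giving 6 + 2 = 8 stereoisomers in total.

8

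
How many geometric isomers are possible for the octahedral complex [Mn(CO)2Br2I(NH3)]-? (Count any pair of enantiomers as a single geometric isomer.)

6

Systematic placement gives 6 geometric isomers: CO trans, Br trans; CO cis, Br trans; CO cis, Br cis (3 arrangements, 2 chiral); CO trans, Br cis.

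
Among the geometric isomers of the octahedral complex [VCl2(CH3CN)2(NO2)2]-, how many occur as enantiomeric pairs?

The six octahedral sites form three mutually perpendicular trans pairs.
There are 5 geometric isomers: Cl trans, CH3CN trans, NO2 trans; Cl cis, CH3CN trans, NO2 cis; Cl cis, CH3CN cis, NO2 trans; Cl cis, CH3CN cis, NO2 cis (chiral); Cl trans, CH3CN cis, NO2 cis.
One of these lacks any improper symmetry element and so occurs as an enantiomeric pair, giving 5 + 1 = 6 stereoisomers in total.

1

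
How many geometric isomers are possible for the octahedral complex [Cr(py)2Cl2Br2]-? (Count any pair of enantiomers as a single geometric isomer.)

5

In an octahedral complex each vertex has one trans partner and four cis neighbours.
The distinct arrangements are (5 in all): py trans, Cl trans, Br trans; py cis, Cl cis, Br trans; py trans, Cl cis, Br cis; py cis, Cl cis, Br cis (chiral); py cis, Cl trans, Br cis.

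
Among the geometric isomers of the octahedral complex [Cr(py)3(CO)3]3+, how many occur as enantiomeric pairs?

In an octahedral complex each vertex has one trans partner and four cis neighbours.
Systematic placement gives 2 geometric isomers: py mer; py fac.
Each arrangement has an internal mirror plane or centre of symmetry, so none is chiral.

0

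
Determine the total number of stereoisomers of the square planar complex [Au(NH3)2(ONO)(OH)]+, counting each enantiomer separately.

In a square planar complex each vertex has one trans partner and two cis neighbours.
Working through the distinct placements yields 2 geometric isomers: NH3 cis; NH3 trans.
Each arrangement has an internal mirror plane or centre of symmetry, so none is chiral.

2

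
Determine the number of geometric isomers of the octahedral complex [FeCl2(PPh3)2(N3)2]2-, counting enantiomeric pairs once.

5

The six octahedral sites form three mutually perpendicular trans pairs.
Systematic placement gives 5 geometric isomers: Cl trans, PPh3 trans, N3 trans; Cl trans, PPh3 cis, N3 cis; Cl cis, PPh3 trans, N3 cis; Cl cis, PPh3 cis, N3 cis (chiral); Cl cis, PPh3 cis, N3 trans.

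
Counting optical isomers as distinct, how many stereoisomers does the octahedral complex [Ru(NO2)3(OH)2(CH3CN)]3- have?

In an octahedral complex each vertex has one trans partner and four cis neighbours.
Systematic placement gives 3 geometric isomers: NO2 mer, OH trans; NO2 fac, OH cis; NO2 mer, OH cis.
Each arrangement has an internal mirror plane or centre of symmetry, so none is chiral.

3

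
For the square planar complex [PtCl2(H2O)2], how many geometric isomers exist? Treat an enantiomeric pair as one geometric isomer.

2

The distinct arrangements are (2 in all): Cl cis; Cl trans.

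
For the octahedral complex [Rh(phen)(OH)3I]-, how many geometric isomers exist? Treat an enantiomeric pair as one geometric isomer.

2

The six octahedral sites form three mutually perpendicular trans pairs.
Each phen is bidentate and must span two cis positions.
Systematic placement gives 2 geometric isomers: OH fac; OH mer.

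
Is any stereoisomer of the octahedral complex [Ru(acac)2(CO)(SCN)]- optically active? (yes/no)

Each acac is bidentate and must span two cis positions.
The distinct arrangements are (2 in all): CO and SCN mutually trans; CO and SCN mutually cis (chiral).
One of these lacks any improper symmetry element and so occurs as an enantiomeric pair, giving 2 + 1 = 3 stereoisomers in total.

yes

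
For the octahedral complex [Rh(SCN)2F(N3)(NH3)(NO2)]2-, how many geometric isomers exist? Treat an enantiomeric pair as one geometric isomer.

9

In an octahedral complex each vertex has one trans partner and four cis neighbours.
Systematic enumeration (placing each ligand type in turn and discarding arrangements equivalent by rotation or reflection) gives 9 geometric isomers.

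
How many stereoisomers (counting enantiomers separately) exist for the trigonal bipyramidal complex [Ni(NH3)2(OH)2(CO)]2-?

6

A trigonal bipyramid has two axial and three equatorial sites, which are chemically inequivalent.
Exhaustive case analysis gives 5 geometric isomers.
One of these lacks any improper symmetry element and so occurs as an enantiomeric pair, giving 5 + 1 = 6 stereoisomers in total.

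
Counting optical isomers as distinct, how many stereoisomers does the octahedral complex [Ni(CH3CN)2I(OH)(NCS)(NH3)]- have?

15

An octahedron has six vertices in three trans pairs; every non-trans pair is cis.
Placing the ligands in turn and identifying arrangements related by rotation or reflection leaves 9 distinct geometric isomers.
Of these, 6 lack any improper symmetry element and so occur as enantiomeric pairs, giving 9 + 6 = 15 stereoisomers in total.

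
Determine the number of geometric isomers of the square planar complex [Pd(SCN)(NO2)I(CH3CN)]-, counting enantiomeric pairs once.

Working through the distinct placements yields 3 geometric isomers: (CH3CN/NO2 trans, I/SCN trans); (CH3CN/SCN trans, I/NO2 trans); (CH3CN/I trans, NO2/SCN trans).

3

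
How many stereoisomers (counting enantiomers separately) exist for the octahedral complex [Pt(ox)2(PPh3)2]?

3

Each ox is bidentate and must span two cis positions.
Working through the distinct placements yields 2 geometric isomers: PPh3 trans; PPh3 cis (chiral).
One of these lacks any improper symmetry element and so occurs as an enantiomeric pair, giving 2 + 1 = 3 stereoisomers in total.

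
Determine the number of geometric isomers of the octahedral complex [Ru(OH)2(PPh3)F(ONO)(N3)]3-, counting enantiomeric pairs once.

An octahedron has six vertices in three trans pairs; every non-trans pair is cis.
Exhaustive case analysis gives 9 geometric isomers.

9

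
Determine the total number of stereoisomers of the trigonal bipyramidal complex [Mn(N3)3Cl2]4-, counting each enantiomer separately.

3

In a trigonal bipyramid the two axial positions differ from the three equatorial ones.
The distinct arrangements are (3 in all): Cl both axial; Cl one axial, one equatorial; Cl both equatorial.
Each arrangement has an internal mirror plane or centre of symmetry, so none is chiral.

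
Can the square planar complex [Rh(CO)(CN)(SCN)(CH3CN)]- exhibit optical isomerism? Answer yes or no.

no

Systematic placement gives 3 geometric isomers: (CH3CN/CO trans, CN/SCN trans); (CH3CN/SCN trans, CN/CO trans); (CH3CN/CN trans, CO/SCN trans).
Each arrangement has an internal mirror plane or centre of symmetry, so none is chiral.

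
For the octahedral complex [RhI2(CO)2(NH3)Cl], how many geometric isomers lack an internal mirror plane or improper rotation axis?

2

The distinct arrangements are (6 in all): I cis, CO trans; I trans, CO trans; I cis, CO cis (3 arrangements, 2 chiral); I trans, CO cis.
Of these, 2 lack any improper symmetry element and so occur as enantiomeric pairs, giving 6 + 2 = 8 stereoisomers in total.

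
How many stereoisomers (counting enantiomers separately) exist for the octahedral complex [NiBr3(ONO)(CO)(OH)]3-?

In an octahedral complex each vertex has one trans partner and four cis neighbours.
Working through the distinct placements yields 4 geometric isomers: Br mer (3 arrangements); Br fac (chiral).
One of these lacks any improper symmetry element and so occurs as an enantiomeric pair, giving 4 + 1 = 5 stereoisomers in total.

5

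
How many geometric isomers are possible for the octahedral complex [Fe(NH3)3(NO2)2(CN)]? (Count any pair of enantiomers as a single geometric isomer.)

An octahedron has six vertices in three trans pairs; every non-trans pair is cis.
The distinct arrangements are (3 in all): NH3 mer, NO2 trans; NH3 fac, NO2 cis; NH3 mer, NO2 cis.

3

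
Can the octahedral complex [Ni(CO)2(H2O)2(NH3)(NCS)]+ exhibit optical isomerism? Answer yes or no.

yes

In an octahedral complex each vertex has one trans partner and four cis neighbours.
There are 6 geometric isomers: CO trans, H2O trans; CO trans, H2O cis; CO cis, H2O cis (3 arrangements, 2 chiral); CO cis, H2O trans.
Of these, 2 lack any improper symmetry element and so occur as enantiomeric pairs, giving 6 + 2 = 8 stereoisomers in total.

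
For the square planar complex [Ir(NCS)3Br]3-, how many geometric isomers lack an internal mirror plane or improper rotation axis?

0

A square has two trans pairs of vertices; adjacent vertices are cis.
Only one geometric arrangement is possible.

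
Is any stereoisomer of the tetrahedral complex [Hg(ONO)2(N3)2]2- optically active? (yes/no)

Only one geometric arrangement is possible.

no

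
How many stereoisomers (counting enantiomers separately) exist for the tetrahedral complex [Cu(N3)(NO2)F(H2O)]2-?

In a tetrahedral complex all four positions are equivalent and every pair of ligands is adjacent — there is no cis/trans distinction.
Only one geometric arrangement is possible; it has no improper symmetry element, so it exists as a pair of enantiomers (2 stereoisomers).

2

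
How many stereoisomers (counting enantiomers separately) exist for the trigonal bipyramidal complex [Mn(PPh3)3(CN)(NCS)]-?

A trigonal bipyramid has two axial and three equatorial sites, which are chemically inequivalent.
There are 4 geometric isomers: CN axial, NCS axial; CN axial, NCS equatorial; CN equatorial, NCS axial; CN equatorial, NCS equatorial.
Each arrangement has an internal mirror plane or centre of symmetry, so none is chiral.

4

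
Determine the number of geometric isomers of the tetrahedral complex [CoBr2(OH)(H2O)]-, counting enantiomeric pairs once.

Only one geometric arrangement is possible.

1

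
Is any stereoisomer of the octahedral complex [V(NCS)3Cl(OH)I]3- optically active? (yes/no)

yes

An octahedron has six vertices in three trans pairs; every non-trans pair is cis.
Systematic placement gives 4 geometric isomers: NCS mer (3 arrangements); NCS fac (chiral).
One of these lacks any improper symmetry element and so occurs as an enantiomeric pair, giving 4 + 1 = 5 stereoisomers in total.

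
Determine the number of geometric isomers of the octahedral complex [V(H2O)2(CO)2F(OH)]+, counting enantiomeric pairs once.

In an octahedral complex each vertex has one trans partner and four cis neighbours.
There are 6 geometric isomers: H2O cis, CO trans; H2O trans, CO trans; H2O cis, CO cis (3 arrangements, 2 chiral); H2O trans, CO cis.

6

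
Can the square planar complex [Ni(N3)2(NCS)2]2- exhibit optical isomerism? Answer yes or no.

no

The distinct arrangements are (2 in all): N3 cis; N3 trans.
Each arrangement has an internal mirror plane or centre of symmetry, so none is chiral.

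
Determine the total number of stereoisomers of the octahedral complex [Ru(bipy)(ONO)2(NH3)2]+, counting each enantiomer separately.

An octahedron has six vertices in three trans pairs; every non-trans pair is cis.
Each bipy is bidentate and must span two cis positions.
Systematic placement gives 3 geometric isomers: ONO cis, NH3 trans; ONO cis, NH3 cis (chiral); ONO trans, NH3 cis.
One of these lacks any improper symmetry element and so occurs as an enantiomeric pair, giving 3 + 1 = 4 stereoisomers in total.

4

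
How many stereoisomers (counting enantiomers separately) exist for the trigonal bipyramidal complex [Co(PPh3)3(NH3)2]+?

3

A trigonal bipyramid has two axial and three equatorial sites, which are chemically inequivalent.
There are 3 geometric isomers: NH3 both axial; NH3 one axial, one equatorial; NH3 both equatorial.
Each arrangement has an internal mirror plane or centre of symmetry, so none is chiral.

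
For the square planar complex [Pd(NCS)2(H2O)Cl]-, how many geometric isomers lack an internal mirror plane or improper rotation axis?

In a square planar complex each vertex has one trans partner and two cis neighbours.
Working through the distinct placements yields 2 geometric isomers: NCS cis; NCS trans.
Each arrangement has an internal mirror plane or centre of symmetry, so none is chiral.

0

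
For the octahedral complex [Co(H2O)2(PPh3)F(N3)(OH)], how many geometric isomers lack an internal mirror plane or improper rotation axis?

6

Systematic enumeration (placing each ligand type in turn and discarding arrangements equivalent by rotation or reflection) gives 9 geometric isomers.
Of these, 6 lack any improper symmetry element and so occur as enantiomeric pairs, giving 9 + 6 = 15 stereoisomers in total.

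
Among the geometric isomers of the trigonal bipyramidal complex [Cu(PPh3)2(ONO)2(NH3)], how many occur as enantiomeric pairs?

A trigonal bipyramid has two axial and three equatorial sites, which are chemically inequivalent.
Exhaustive case analysis gives 5 geometric isomers.
One of these lacks any improper symmetry element and so occurs as an enantiomeric pair, giving 5 + 1 = 6 stereoisomers in total.

1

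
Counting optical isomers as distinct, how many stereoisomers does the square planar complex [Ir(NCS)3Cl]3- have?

1

Only one geometric arrangement is possible.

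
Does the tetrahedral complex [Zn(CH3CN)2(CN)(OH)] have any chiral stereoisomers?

In a tetrahedral complex all four positions are equivalent and every pair of ligands is adjacent — there is no cis/trans distinction.
Only one geometric arrangement is possible.

no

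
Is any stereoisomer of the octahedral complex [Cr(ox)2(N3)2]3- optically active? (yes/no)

An octahedron has six vertices in three trans pairs; every non-trans pair is cis.
Each ox is bidentate and must span two cis positions.
Working through the distinct placements yields 2 geometric isomers: N3 trans; N3 cis (chiral).
One of these lacks any improper symmetry element and so occurs as an enantiomeric pair, giving 2 + 1 = 3 stereoisomers in total.

yes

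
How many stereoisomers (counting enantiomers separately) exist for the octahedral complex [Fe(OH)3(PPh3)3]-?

2

An octahedron has six vertices in three trans pairs; every non-trans pair is cis.
Systematic placement gives 2 geometric isomers: OH mer; OH fac.
Each arrangement has an internal mirror plane or centre of symmetry, so none is chiral.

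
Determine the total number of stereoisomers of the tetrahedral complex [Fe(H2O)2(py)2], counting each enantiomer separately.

1

Only one geometric arrangement is possible.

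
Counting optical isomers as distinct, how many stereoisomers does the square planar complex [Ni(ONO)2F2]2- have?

A square has two trans pairs of vertices; adjacent vertices are cis.
Working through the distinct placements yields 2 geometric isomers: ONO cis; ONO trans.
Each arrangement has an internal mirror plane or centre of symmetry, so none is chiral.

2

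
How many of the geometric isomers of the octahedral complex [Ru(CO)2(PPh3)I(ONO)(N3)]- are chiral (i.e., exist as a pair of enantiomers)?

Placing the ligands in turn and identifying arrangements related by rotation or reflection leaves 9 distinct geometric isomers.
Of these, 6 lack any improper symmetry element and so occur as enantiomeric pairs, giving 9 + 6 = 15 stereoisomers in total.

6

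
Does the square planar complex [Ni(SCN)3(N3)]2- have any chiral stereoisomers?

no

Only one geometric arrangement is possible.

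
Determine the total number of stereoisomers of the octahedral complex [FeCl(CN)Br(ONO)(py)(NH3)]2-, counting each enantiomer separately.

30

An octahedron has six vertices in three trans pairs; every non-trans pair is cis.
Placing the ligands in turn and identifying arrangements related by rotation or reflection leaves 15 distinct geometric isomers.
Of these, 15 lack any improper symmetry element and so occur as enantiomeric pairs, giving 15 + 15 = 30 stereoisomers in total.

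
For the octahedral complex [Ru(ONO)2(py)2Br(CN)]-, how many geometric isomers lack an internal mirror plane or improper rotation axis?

2

An octahedron has six vertices in three trans pairs; every non-trans pair is cis.
The distinct arrangements are (6 in all): ONO trans, py trans; ONO cis, py cis (3 arrangements, 2 chiral); ONO cis, py trans; ONO trans, py cis.
Of these, 2 lack any improper symmetry element and so occur as enantiomeric pairs, giving 6 + 2 = 8 stereoisomers in total.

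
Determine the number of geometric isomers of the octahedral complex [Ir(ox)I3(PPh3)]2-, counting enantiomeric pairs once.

The six octahedral sites form three mutually perpendicular trans pairs.
Each ox is bidentate and must span two cis positions.
Systematic placement gives 2 geometric isomers: I mer; I fac.

2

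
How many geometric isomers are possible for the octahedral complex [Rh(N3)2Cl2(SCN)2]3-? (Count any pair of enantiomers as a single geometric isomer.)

In an octahedral complex each vertex has one trans partner and four cis neighbours.
Systematic placement gives 5 geometric isomers: N3 trans, Cl trans, SCN trans; N3 cis, Cl trans, SCN cis; N3 cis, Cl cis, SCN trans; N3 cis, Cl cis, SCN cis (chiral); N3 trans, Cl cis, SCN cis.

5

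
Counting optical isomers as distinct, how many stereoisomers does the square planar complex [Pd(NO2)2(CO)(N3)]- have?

2

In a square planar complex each vertex has one trans partner and two cis neighbours.
There are 2 geometric isomers: NO2 cis; NO2 trans.
Each arrangement has an internal mirror plane or centre of symmetry, so none is chiral.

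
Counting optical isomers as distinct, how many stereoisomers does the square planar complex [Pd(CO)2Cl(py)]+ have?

2

A square has two trans pairs of vertices; adjacent vertices are cis.
There are 2 geometric isomers: CO cis; CO trans.
Each arrangement has an internal mirror plane or centre of symmetry, so none is chiral.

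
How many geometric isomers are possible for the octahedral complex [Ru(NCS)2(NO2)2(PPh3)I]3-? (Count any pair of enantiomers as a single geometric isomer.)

6

An octahedron has six vertices in three trans pairs; every non-trans pair is cis.
The distinct arrangements are (6 in all): NCS cis, NO2 cis (3 arrangements, 2 chiral); NCS cis, NO2 trans; NCS trans, NO2 cis; NCS trans, NO2 trans.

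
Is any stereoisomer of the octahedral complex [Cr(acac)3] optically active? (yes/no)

Each acac is bidentate and must span two cis positions.
Only one geometric arrangement is possible; it has no improper symmetry element, so it exists as a pair of enantiomers (2 stereoisomers).

yes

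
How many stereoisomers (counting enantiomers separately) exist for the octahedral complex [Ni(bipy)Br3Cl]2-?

2

Each bipy is bidentate and must span two cis positions.
Systematic placement gives 2 geometric isomers: Br mer; Br fac.
Each arrangement has an internal mirror plane or centre of symmetry, so none is chiral.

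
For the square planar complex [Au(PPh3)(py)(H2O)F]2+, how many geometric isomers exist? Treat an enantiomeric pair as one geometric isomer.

In a square planar complex each vertex has one trans partner and two cis neighbours.
Systematic placement gives 3 geometric isomers: (F/PPh3 trans, H2O/py trans); (F/py trans, H2O/PPh3 trans); (F/H2O trans, PPh3/py trans).

3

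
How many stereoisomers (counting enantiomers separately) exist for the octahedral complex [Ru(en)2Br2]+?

Each en is bidentate and must span two cis positions.
Working through the distinct placements yields 2 geometric isomers: Br trans; Br cis (chiral).
One of these lacks any improper symmetry element and so occurs as an enantiomeric pair, giving 2 + 1 = 3 stereoisomers in total.

3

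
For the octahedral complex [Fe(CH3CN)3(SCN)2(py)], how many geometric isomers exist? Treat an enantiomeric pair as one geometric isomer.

Systematic placement gives 3 geometric isomers: CH3CN mer, SCN cis; CH3CN mer, SCN trans; CH3CN fac, SCN cis.

3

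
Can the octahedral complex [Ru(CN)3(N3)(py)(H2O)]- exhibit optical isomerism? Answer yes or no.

yes

In an octahedral complex each vertex has one trans partner and four cis neighbours.
Working through the distinct placements yields 4 geometric isomers: CN mer (3 arrangements); CN fac (chiral).
One of these lacks any improper symmetry element and so occurs as an enantiomeric pair, giving 4 + 1 = 5 stereoisomers in total.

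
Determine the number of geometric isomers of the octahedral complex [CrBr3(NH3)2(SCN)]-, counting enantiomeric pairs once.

Working through the distinct placements yields 3 geometric isomers: Br mer, NH3 cis; Br mer, NH3 trans; Br fac, NH3 cis.

3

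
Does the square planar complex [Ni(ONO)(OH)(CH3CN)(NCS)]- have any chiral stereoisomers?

no

In a square planar complex each vertex has one trans partner and two cis neighbours.
The distinct arrangements are (3 in all): (CH3CN/OH trans, NCS/ONO trans); (CH3CN/ONO trans, NCS/OH trans); (CH3CN/NCS trans, OH/ONO trans).
Each arrangement has an internal mirror plane or centre of symmetry, so none is chiral.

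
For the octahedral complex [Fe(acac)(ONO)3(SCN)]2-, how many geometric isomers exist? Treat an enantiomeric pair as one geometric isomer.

2

An octahedron has six vertices in three trans pairs; every non-trans pair is cis.
Each acac is bidentate and must span two cis positions.
Working through the distinct placements yields 2 geometric isomers: ONO mer; ONO fac.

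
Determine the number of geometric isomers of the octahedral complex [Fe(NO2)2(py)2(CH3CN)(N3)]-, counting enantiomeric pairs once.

An octahedron has six vertices in three trans pairs; every non-trans pair is cis.
There are 6 geometric isomers: NO2 trans, py trans; NO2 cis, py cis (3 arrangements, 2 chiral); NO2 cis, py trans; NO2 trans, py cis.

6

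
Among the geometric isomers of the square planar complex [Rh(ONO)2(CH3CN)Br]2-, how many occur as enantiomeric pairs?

0

The distinct arrangements are (2 in all): ONO cis; ONO trans.
Each arrangement has an internal mirror plane or centre of symmetry, so none is chiral.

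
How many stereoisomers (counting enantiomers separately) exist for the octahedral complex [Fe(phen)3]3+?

2

An octahedron has six vertices in three trans pairs; every non-trans pair is cis.
Each phen is bidentate and must span two cis positions.
Only one geometric arrangement is possible; it has no improper symmetry element, so it exists as a pair of enantiomers (2 stereoisomers).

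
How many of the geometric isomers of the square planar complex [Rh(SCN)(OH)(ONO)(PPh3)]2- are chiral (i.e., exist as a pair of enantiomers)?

A square has two trans pairs of vertices; adjacent vertices are cis.
Working through the distinct placements yields 3 geometric isomers: (OH/PPh3 trans, ONO/SCN trans); (OH/SCN trans, ONO/PPh3 trans); (OH/ONO trans, PPh3/SCN trans).
Each arrangement has an internal mirror plane or centre of symmetry, so none is chiral.

0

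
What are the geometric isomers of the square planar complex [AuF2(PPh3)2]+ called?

In a square planar complex each vertex has one trans partner and two cis neighbours.
The distinct arrangements are (2 in all): F cis; F trans.

cis and trans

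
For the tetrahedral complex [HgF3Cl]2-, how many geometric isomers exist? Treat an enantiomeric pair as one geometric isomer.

All four vertices of a tetrahedron are equivalent and mutually adjacent, so cis/trans isomerism cannot arise.
Only one geometric arrangement is possible.

1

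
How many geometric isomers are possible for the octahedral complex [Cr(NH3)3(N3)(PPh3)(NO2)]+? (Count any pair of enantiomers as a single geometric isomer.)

4

Systematic placement gives 4 geometric isomers: NH3 mer (3 arrangements); NH3 fac (chiral).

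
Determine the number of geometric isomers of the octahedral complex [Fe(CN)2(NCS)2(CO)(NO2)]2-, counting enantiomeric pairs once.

6

The six octahedral sites form three mutually perpendicular trans pairs.
Systematic placement gives 6 geometric isomers: CN trans, NCS cis; CN trans, NCS trans; CN cis, NCS cis (3 arrangements, 2 chiral); CN cis, NCS trans.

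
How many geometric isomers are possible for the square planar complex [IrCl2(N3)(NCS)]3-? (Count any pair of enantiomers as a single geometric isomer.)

2

Systematic placement gives 2 geometric isomers: Cl cis; Cl trans.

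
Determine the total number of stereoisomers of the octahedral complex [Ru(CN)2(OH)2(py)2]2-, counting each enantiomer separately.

6

In an octahedral complex each vertex has one trans partner and four cis neighbours.
There are 5 geometric isomers: CN trans, OH trans, py trans; CN trans, OH cis, py cis; CN cis, OH cis, py trans; CN cis, OH cis, py cis (chiral); CN cis, OH trans, py cis.
One of these lacks any improper symmetry element and so occurs as an enantiomeric pair, giving 5 + 1 = 6 stereoisomers in total.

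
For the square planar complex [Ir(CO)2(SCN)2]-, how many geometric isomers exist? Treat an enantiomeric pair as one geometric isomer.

A square has two trans pairs of vertices; adjacent vertices are cis.
Working through the distinct placements yields 2 geometric isomers: CO cis; CO trans.

2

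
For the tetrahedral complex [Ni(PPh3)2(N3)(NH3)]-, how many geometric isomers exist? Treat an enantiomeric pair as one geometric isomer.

All four vertices of a tetrahedron are equivalent and mutually adjacent, so cis/trans isomerism cannot arise.
Only one geometric arrangement is possible.

1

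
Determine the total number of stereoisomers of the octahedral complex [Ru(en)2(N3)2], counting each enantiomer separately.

3

The six octahedral sites form three mutually perpendicular trans pairs.
Each en is bidentate and must span two cis positions.
Working through the distinct placements yields 2 geometric isomers: N3 trans; N3 cis (chiral).
One of these lacks any improper symmetry element and so occurs as an enantiomeric pair, giving 2 + 1 = 3 stereoisomers in total.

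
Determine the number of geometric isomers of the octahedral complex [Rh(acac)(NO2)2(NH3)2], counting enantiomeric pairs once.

The six octahedral sites form three mutually perpendicular trans pairs.
Each acac is bidentate and must span two cis positions.
Systematic placement gives 3 geometric isomers: NO2 cis, NH3 trans; NO2 cis, NH3 cis (chiral); NO2 trans, NH3 cis.

3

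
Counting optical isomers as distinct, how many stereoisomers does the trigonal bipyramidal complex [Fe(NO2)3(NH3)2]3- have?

3

A trigonal bipyramid has two axial and three equatorial sites, which are chemically inequivalent.
The distinct arrangements are (3 in all): NH3 both axial; NH3 one axial, one equatorial; NH3 both equatorial.
Each arrangement has an internal mirror plane or centre of symmetry, so none is chiral.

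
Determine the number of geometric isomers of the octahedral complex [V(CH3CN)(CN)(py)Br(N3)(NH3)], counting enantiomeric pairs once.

In an octahedral complex each vertex has one trans partner and four cis neighbours.
Exhaustive case analysis gives 15 geometric isomers.

15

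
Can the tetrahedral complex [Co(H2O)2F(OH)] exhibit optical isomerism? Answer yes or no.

Only one geometric arrangement is possible.

no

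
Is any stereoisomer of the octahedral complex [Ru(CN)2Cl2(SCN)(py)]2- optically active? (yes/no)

An octahedron has six vertices in three trans pairs; every non-trans pair is cis.
There are 6 geometric isomers: CN trans, Cl trans; CN trans, Cl cis; CN cis, Cl cis (3 arrangements, 2 chiral); CN cis, Cl trans.
Of these, 2 lack any improper symmetry element and so occur as enantiomeric pairs, giving 6 + 2 = 8 stereoisomers in total.

yes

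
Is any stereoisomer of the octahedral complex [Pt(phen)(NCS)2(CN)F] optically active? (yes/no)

yes

In an octahedral complex each vertex has one trans partner and four cis neighbours.
Each phen is bidentate and must span two cis positions.
There are 4 geometric isomers: NCS cis (3 arrangements, 2 chiral); NCS trans.
Of these, 2 lack any improper symmetry element and so occur as enantiomeric pairs, giving 4 + 2 = 6 stereoisomers in total.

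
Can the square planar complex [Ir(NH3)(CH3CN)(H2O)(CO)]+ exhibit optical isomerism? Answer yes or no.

A square has two trans pairs of vertices; adjacent vertices are cis.
Systematic placement gives 3 geometric isomers: (CH3CN/H2O trans, CO/NH3 trans); (CH3CN/NH3 trans, CO/H2O trans); (CH3CN/CO trans, H2O/NH3 trans).
Each arrangement has an internal mirror plane or centre of symmetry, so none is chiral.

no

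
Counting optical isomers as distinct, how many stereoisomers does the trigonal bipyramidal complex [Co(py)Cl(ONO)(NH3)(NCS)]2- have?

In a trigonal bipyramid the two axial positions differ from the three equatorial ones.
Systematic enumeration (placing each ligand type in turn and discarding arrangements equivalent by rotation or reflection) gives 10 geometric isomers.
Of these, 10 lack any improper symmetry element and so occur as enantiomeric pairs, giving 10 + 10 = 20 stereoisomers in total.

20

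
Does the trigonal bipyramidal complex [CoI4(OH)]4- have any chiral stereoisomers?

no

A trigonal bipyramid has two axial and three equatorial sites, which are chemically inequivalent.
The distinct arrangements are (2 in all): OH equatorial; OH axial.
Each arrangement has an internal mirror plane or centre of symmetry, so none is chiral.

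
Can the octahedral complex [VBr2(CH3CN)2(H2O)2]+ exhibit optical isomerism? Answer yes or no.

The six octahedral sites form three mutually perpendicular trans pairs.
The distinct arrangements are (5 in all): Br trans, CH3CN trans, H2O trans; Br trans, CH3CN cis, H2O cis; Br cis, CH3CN cis, H2O trans; Br cis, CH3CN cis, H2O cis (chiral); Br cis, CH3CN trans, H2O cis.
One of these lacks any improper symmetry element and so occurs as an enantiomeric pair, giving 5 + 1 = 6 stereoisomers in total.

yes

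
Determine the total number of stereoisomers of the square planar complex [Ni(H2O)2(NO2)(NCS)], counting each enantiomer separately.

Working through the distinct placements yields 2 geometric isomers: H2O cis; H2O trans.
Each arrangement has an internal mirror plane or centre of symmetry, so none is chiral.

2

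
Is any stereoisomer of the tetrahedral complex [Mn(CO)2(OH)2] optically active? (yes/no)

no

In a tetrahedral complex all four positions are equivalent and every pair of ligands is adjacent — there is no cis/trans distinction.
Only one geometric arrangement is possible.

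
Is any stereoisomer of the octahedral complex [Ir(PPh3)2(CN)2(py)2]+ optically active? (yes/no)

An octahedron has six vertices in three trans pairs; every non-trans pair is cis.
There are 5 geometric isomers: PPh3 trans, CN trans, py trans; PPh3 cis, CN trans, py cis; PPh3 cis, CN cis, py trans; PPh3 cis, CN cis, py cis (chiral); PPh3 trans, CN cis, py cis.
One of these lacks any improper symmetry element and so occurs as an enantiomeric pair, giving 5 + 1 = 6 stereoisomers in total.

yes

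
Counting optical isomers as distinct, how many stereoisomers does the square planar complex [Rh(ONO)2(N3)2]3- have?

2

A square has two trans pairs of vertices; adjacent vertices are cis.
Working through the distinct placements yields 2 geometric isomers: ONO cis; ONO trans.
Each arrangement has an internal mirror plane or centre of symmetry, so none is chiral.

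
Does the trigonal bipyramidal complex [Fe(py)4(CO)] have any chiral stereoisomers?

no

In a trigonal bipyramid the two axial positions differ from the three equatorial ones.
Working through the distinct placements yields 2 geometric isomers: CO axial; CO equatorial.
Each arrangement has an internal mirror plane or centre of symmetry, so none is chiral.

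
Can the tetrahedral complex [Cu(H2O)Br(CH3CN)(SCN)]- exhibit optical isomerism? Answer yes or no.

yes

All four vertices of a tetrahedron are equivalent and mutually adjacent, so cis/trans isomerism cannot arise.
Only one geometric arrangement is possible; it has no improper symmetry element, so it exists as a pair of enantiomers (2 stereoisomers).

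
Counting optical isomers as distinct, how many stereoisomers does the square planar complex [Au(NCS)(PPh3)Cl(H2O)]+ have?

3

A square has two trans pairs of vertices; adjacent vertices are cis.
Systematic placement gives 3 geometric isomers: (Cl/NCS trans, H2O/PPh3 trans); (Cl/PPh3 trans, H2O/NCS trans); (Cl/H2O trans, NCS/PPh3 trans).
Each arrangement has an internal mirror plane or centre of symmetry, so none is chiral.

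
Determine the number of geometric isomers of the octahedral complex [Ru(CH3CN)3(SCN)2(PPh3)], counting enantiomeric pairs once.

Systematic placement gives 3 geometric isomers: CH3CN mer, SCN trans; CH3CN mer, SCN cis; CH3CN fac, SCN cis.

3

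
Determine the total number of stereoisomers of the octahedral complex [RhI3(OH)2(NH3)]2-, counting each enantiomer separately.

3

In an octahedral complex each vertex has one trans partner and four cis neighbours.
Working through the distinct placements yields 3 geometric isomers: I mer, OH trans; I mer, OH cis; I fac, OH cis.
Each arrangement has an internal mirror plane or centre of symmetry, so none is chiral.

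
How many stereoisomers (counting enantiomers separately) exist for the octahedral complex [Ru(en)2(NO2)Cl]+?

3

Each en is bidentate and must span two cis positions.
Systematic placement gives 2 geometric isomers: NO2 and Cl mutually trans; NO2 and Cl mutually cis (chiral).
One of these lacks any improper symmetry element and so occurs as an enantiomeric pair, giving 2 + 1 = 3 stereoisomers in total.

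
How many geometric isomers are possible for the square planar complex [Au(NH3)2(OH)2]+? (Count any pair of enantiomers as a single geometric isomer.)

In a square planar complex each vertex has one trans partner and two cis neighbours.
The distinct arrangements are (2 in all): NH3 cis; NH3 trans.

2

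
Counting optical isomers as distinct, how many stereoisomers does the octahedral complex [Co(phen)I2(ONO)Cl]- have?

6

An octahedron has six vertices in three trans pairs; every non-trans pair is cis.
Each phen is bidentate and must span two cis positions.
Systematic placement gives 4 geometric isomers: I cis (3 arrangements, 2 chiral); I trans.
Of these, 2 lack any improper symmetry element and so occur as enantiomeric pairs, giving 4 + 2 = 6 stereoisomers in total.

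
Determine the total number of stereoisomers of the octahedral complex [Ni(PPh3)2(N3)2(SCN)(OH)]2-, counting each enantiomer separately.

In an octahedral complex each vertex has one trans partner and four cis neighbours.
The distinct arrangements are (6 in all): PPh3 cis, N3 trans; PPh3 trans, N3 trans; PPh3 cis, N3 cis (3 arrangements, 2 chiral); PPh3 trans, N3 cis.
Of these, 2 lack any improper symmetry element and so occur as enantiomeric pairs, giving 6 + 2 = 8 stereoisomers in total.

8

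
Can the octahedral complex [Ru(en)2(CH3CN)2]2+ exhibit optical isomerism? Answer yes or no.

yes

Each en is bidentate and must span two cis positions.
Systematic placement gives 2 geometric isomers: CH3CN trans; CH3CN cis (chiral).
One of these lacks any improper symmetry element and so occurs as an enantiomeric pair, giving 2 + 1 = 3 stereoisomers in total.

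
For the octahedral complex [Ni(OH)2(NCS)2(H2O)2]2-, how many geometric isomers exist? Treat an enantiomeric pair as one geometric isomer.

5

The six octahedral sites form three mutually perpendicular trans pairs.
The distinct arrangements are (5 in all): OH trans, NCS trans, H2O trans; OH cis, NCS cis, H2O trans; OH trans, NCS cis, H2O cis; OH cis, NCS cis, H2O cis (chiral); OH cis, NCS trans, H2O cis.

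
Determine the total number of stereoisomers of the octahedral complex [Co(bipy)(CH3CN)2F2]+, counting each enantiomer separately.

An octahedron has six vertices in three trans pairs; every non-trans pair is cis.
Each bipy is bidentate and must span two cis positions.
Working through the distinct placements yields 3 geometric isomers: CH3CN trans, F cis; CH3CN cis, F cis (chiral); CH3CN cis, F trans.
One of these lacks any improper symmetry element and so occurs as an enantiomeric pair, giving 3 + 1 = 4 stereoisomers in total.

4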